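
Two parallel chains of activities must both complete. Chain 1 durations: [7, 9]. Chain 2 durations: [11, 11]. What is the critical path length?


Path A total = 7 + 9 = 16
Path B total = 11 + 11 = 22
Critical path = longest path = max(16, 22) = 22

22


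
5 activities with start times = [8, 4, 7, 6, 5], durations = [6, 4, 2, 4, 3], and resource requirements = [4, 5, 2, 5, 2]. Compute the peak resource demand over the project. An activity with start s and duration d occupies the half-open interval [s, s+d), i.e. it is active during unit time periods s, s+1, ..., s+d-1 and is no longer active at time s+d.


Each activity i is active on [start_i, start_i + duration_i).
Compute total resource usage per time slot:
  t=0: active resources = [], total = 0
  t=1: active resources = [], total = 0
  t=2: active resources = [], total = 0
  t=3: active resources = [], total = 0
  t=4: active resources = [5], total = 5
  t=5: active resources = [5, 2], total = 7
  t=6: active resources = [5, 5, 2], total = 12
  t=7: active resources = [5, 2, 5, 2], total = 14
  t=8: active resources = [4, 2, 5], total = 11
  t=9: active resources = [4, 5], total = 9
  t=10: active resources = [4], total = 4
  t=11: active resources = [4], total = 4
  t=12: active resources = [4], total = 4
  t=13: active resources = [4], total = 4
Peak resource demand = 14

14


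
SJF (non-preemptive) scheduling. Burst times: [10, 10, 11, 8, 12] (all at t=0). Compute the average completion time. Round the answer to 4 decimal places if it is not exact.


SJF order (ascending): [8, 10, 10, 11, 12]
Completion times:
  Job 1: burst=8, C=8
  Job 2: burst=10, C=18
  Job 3: burst=10, C=28
  Job 4: burst=11, C=39
  Job 5: burst=12, C=51
Average completion = 144/5 = 28.8

28.8


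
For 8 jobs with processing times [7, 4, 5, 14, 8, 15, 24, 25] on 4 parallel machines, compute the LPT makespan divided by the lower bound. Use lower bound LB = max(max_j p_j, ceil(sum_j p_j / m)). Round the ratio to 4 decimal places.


LPT order: [25, 24, 15, 14, 8, 7, 5, 4]
Machine loads after assignment: [25, 24, 27, 26]
LPT makespan = 27
Lower bound = max(max_job, ceil(total/4)) = max(25, 26) = 26
Ratio = 27 / 26 = 1.0385

1.0385


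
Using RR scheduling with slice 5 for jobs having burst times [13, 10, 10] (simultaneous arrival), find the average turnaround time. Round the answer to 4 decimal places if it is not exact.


Time quantum = 5
Execution trace:
  J1 runs 5 units, time = 5
  J2 runs 5 units, time = 10
  J3 runs 5 units, time = 15
  J1 runs 5 units, time = 20
  J2 runs 5 units, time = 25
  J3 runs 5 units, time = 30
  J1 runs 3 units, time = 33
Finish times: [33, 25, 30]
Average turnaround = 88/3 = 29.3333

29.3333


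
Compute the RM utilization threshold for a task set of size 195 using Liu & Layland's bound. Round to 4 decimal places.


Compute 2^(1/195) = 1.0035609260
Subtract 1: 1.0035609260 - 1 = 0.0035609260
Multiply by n: 195 * 0.0035609260 = 0.6943805700
Round to 4 dp: 0.6944

0.6944


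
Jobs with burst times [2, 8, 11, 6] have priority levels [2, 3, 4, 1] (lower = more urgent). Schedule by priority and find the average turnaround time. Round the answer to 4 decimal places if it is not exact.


Sort by priority (ascending = highest first):
Order: [(1, 6), (2, 2), (3, 8), (4, 11)]
Completion times:
  Priority 1, burst=6, C=6
  Priority 2, burst=2, C=8
  Priority 3, burst=8, C=16
  Priority 4, burst=11, C=27
Average turnaround = 57/4 = 14.25

14.25


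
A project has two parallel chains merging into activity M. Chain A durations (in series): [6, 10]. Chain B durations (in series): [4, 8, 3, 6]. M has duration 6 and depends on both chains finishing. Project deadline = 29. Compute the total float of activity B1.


Forward pass: ES(B1) = sum of predecessors on chain B = 0
EF = ES + duration = 0 + 4 = 4
Backward pass: LF(M) = deadline = 29; LS(M) = 29 - 6 = 23
LF(B1) = LS(M) - sum(successors on chain B) = 23 - 17 = 6
LS = LF - duration = 6 - 4 = 2
Total float = LS - ES = 2 - 0 = 2

2


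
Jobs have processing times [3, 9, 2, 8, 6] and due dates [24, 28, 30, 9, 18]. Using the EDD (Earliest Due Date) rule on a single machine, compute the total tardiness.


Sort by due date (EDD order): [(8, 9), (6, 18), (3, 24), (9, 28), (2, 30)]
Compute completion times and tardiness:
  Job 1: p=8, d=9, C=8, tardiness=max(0,8-9)=0
  Job 2: p=6, d=18, C=14, tardiness=max(0,14-18)=0
  Job 3: p=3, d=24, C=17, tardiness=max(0,17-24)=0
  Job 4: p=9, d=28, C=26, tardiness=max(0,26-28)=0
  Job 5: p=2, d=30, C=28, tardiness=max(0,28-30)=0
Total tardiness = 0

0


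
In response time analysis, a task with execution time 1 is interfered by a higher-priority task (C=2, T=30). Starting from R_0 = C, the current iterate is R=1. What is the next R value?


R_next = C + ceil(R_prev / T_hp) * C_hp
ceil(1 / 30) = ceil(0.0333) = 1
Interference = 1 * 2 = 2
R_next = 1 + 2 = 3

3


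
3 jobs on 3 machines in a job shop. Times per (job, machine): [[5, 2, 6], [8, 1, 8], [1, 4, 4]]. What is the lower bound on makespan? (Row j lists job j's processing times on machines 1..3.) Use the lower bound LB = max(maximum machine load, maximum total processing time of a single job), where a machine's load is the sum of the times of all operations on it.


Machine loads:
  Machine 1: 5 + 8 + 1 = 14
  Machine 2: 2 + 1 + 4 = 7
  Machine 3: 6 + 8 + 4 = 18
Max machine load = 18
Job totals:
  Job 1: 13
  Job 2: 17
  Job 3: 9
Max job total = 17
Lower bound = max(18, 17) = 18

18


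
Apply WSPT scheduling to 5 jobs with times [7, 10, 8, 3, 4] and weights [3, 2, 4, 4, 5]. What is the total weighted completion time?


Compute p/w ratios and sort ascending (WSPT): [(3, 4), (4, 5), (8, 4), (7, 3), (10, 2)]
Compute weighted completion times:
  Job (p=3,w=4): C=3, w*C=4*3=12
  Job (p=4,w=5): C=7, w*C=5*7=35
  Job (p=8,w=4): C=15, w*C=4*15=60
  Job (p=7,w=3): C=22, w*C=3*22=66
  Job (p=10,w=2): C=32, w*C=2*32=64
Total weighted completion time = 237

237


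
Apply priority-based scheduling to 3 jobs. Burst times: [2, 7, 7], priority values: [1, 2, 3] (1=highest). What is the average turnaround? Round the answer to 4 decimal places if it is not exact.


Sort by priority (ascending = highest first):
Order: [(1, 2), (2, 7), (3, 7)]
Completion times:
  Priority 1, burst=2, C=2
  Priority 2, burst=7, C=9
  Priority 3, burst=7, C=16
Average turnaround = 27/3 = 9.0

9.0


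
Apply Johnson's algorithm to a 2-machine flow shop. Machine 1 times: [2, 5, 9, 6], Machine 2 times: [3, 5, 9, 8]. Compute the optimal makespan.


Apply Johnson's rule:
  Group 1 (a <= b): [(1, 2, 3), (2, 5, 5), (4, 6, 8), (3, 9, 9)]
  Group 2 (a > b): []
Optimal job order: [1, 2, 4, 3]
Schedule:
  Job 1: M1 done at 2, M2 done at 5
  Job 2: M1 done at 7, M2 done at 12
  Job 4: M1 done at 13, M2 done at 21
  Job 3: M1 done at 22, M2 done at 31
Makespan = 31

31


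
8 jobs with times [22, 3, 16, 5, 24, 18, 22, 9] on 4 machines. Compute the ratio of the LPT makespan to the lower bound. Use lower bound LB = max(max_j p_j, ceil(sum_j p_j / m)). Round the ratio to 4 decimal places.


LPT order: [24, 22, 22, 18, 16, 9, 5, 3]
Machine loads after assignment: [27, 31, 27, 34]
LPT makespan = 34
Lower bound = max(max_job, ceil(total/4)) = max(24, 30) = 30
Ratio = 34 / 30 = 1.1333

1.1333


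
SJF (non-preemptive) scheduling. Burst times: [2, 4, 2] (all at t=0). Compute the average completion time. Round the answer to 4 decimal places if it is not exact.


SJF order (ascending): [2, 2, 4]
Completion times:
  Job 1: burst=2, C=2
  Job 2: burst=2, C=4
  Job 3: burst=4, C=8
Average completion = 14/3 = 4.6667

4.6667


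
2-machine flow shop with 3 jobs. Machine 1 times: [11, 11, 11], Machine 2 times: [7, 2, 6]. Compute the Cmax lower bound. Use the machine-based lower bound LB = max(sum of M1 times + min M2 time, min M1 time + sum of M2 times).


LB1 = sum(M1 times) + min(M2 times) = 33 + 2 = 35
LB2 = min(M1 times) + sum(M2 times) = 11 + 15 = 26
Lower bound = max(LB1, LB2) = max(35, 26) = 35

35


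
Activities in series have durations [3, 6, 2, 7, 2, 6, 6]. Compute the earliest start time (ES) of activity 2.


Activity 2 starts after activities 1 through 1 complete.
Predecessor durations: [3]
ES = 3 = 3

3


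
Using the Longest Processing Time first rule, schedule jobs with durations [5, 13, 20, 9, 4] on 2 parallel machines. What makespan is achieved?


Sort jobs in decreasing order (LPT): [20, 13, 9, 5, 4]
Assign each job to the least loaded machine:
  Machine 1: jobs [20, 5], load = 25
  Machine 2: jobs [13, 9, 4], load = 26
Makespan = max load = 26

26


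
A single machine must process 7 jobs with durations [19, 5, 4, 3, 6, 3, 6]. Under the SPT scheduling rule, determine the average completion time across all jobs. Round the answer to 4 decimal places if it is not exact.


Sort jobs by processing time (SPT order): [3, 3, 4, 5, 6, 6, 19]
Compute completion times sequentially:
  Job 1: processing = 3, completes at 3
  Job 2: processing = 3, completes at 6
  Job 3: processing = 4, completes at 10
  Job 4: processing = 5, completes at 15
  Job 5: processing = 6, completes at 21
  Job 6: processing = 6, completes at 27
  Job 7: processing = 19, completes at 46
Sum of completion times = 128
Average completion time = 128/7 = 18.2857

18.2857


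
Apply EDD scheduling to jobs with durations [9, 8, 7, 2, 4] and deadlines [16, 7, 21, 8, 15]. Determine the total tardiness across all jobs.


Sort by due date (EDD order): [(8, 7), (2, 8), (4, 15), (9, 16), (7, 21)]
Compute completion times and tardiness:
  Job 1: p=8, d=7, C=8, tardiness=max(0,8-7)=1
  Job 2: p=2, d=8, C=10, tardiness=max(0,10-8)=2
  Job 3: p=4, d=15, C=14, tardiness=max(0,14-15)=0
  Job 4: p=9, d=16, C=23, tardiness=max(0,23-16)=7
  Job 5: p=7, d=21, C=30, tardiness=max(0,30-21)=9
Total tardiness = 19

19


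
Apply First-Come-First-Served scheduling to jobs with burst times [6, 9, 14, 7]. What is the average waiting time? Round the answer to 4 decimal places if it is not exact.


FCFS order (as given): [6, 9, 14, 7]
Waiting times:
  Job 1: wait = 0
  Job 2: wait = 6
  Job 3: wait = 15
  Job 4: wait = 29
Sum of waiting times = 50
Average waiting time = 50/4 = 12.5

12.5


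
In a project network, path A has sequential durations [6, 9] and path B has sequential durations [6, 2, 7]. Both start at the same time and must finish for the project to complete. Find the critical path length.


Path A total = 6 + 9 = 15
Path B total = 6 + 2 + 7 = 15
Critical path = longest path = max(15, 15) = 15

15


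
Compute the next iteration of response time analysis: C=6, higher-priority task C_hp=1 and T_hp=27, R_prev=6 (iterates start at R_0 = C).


R_next = C + ceil(R_prev / T_hp) * C_hp
ceil(6 / 27) = ceil(0.2222) = 1
Interference = 1 * 1 = 1
R_next = 6 + 1 = 7

7


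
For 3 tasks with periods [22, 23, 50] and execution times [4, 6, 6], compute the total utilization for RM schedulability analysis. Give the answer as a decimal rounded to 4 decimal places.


Compute individual utilizations (exact fractions):
  Task 1: C/T = 4/22 = 2/11 (approx. 0.1818)
  Task 2: C/T = 6/23 (approx. 0.2609)
  Task 3: C/T = 6/50 = 3/25 (approx. 0.12)
Total utilization U = 2/11 + 6/23 + 3/25 = 3559/6325
Rounded to 4 decimal places: U = 0.5627
RM (Liu & Layland) bound for 3 tasks = 0.779763; compare with U = 3559/6325 (approx. 0.562688)
U <= bound, so schedulable by RM sufficient condition.

0.5627


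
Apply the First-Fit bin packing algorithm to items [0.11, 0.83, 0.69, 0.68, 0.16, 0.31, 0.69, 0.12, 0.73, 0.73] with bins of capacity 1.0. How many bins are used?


Place items sequentially using First-Fit:
  Item 0.11 -> new Bin 1
  Item 0.83 -> Bin 1 (now 0.94)
  Item 0.69 -> new Bin 2
  Item 0.68 -> new Bin 3
  Item 0.16 -> Bin 2 (now 0.85)
  Item 0.31 -> Bin 3 (now 0.99)
  Item 0.69 -> new Bin 4
  Item 0.12 -> Bin 2 (now 0.97)
  Item 0.73 -> new Bin 5
  Item 0.73 -> new Bin 6
Total bins used = 6

6


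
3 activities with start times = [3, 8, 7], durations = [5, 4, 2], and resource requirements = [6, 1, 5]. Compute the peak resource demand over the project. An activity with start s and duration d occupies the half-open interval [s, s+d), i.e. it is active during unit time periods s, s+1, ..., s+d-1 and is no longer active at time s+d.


Each activity i is active on [start_i, start_i + duration_i).
Compute total resource usage per time slot:
  t=0: active resources = [], total = 0
  t=1: active resources = [], total = 0
  t=2: active resources = [], total = 0
  t=3: active resources = [6], total = 6
  t=4: active resources = [6], total = 6
  t=5: active resources = [6], total = 6
  t=6: active resources = [6], total = 6
  t=7: active resources = [6, 5], total = 11
  t=8: active resources = [1, 5], total = 6
  t=9: active resources = [1], total = 1
  t=10: active resources = [1], total = 1
  t=11: active resources = [1], total = 1
Peak resource demand = 11

11


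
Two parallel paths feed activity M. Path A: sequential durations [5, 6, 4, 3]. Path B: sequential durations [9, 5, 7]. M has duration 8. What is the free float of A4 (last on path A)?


ES(A4) = sum of predecessors on chain A = 15
EF(A4) = ES + duration = 15 + 3 = 18
Successor of A4 is M. ES(M) = max(sum(A), sum(B)) = max(18, 21) = 21
Free float = ES(successor) - EF(current) = 21 - 18 = 3

3


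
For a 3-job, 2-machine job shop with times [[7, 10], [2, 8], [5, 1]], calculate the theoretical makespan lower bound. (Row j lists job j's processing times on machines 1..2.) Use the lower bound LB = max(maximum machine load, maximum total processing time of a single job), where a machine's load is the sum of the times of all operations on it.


Machine loads:
  Machine 1: 7 + 2 + 5 = 14
  Machine 2: 10 + 8 + 1 = 19
Max machine load = 19
Job totals:
  Job 1: 17
  Job 2: 10
  Job 3: 6
Max job total = 17
Lower bound = max(19, 17) = 19

19


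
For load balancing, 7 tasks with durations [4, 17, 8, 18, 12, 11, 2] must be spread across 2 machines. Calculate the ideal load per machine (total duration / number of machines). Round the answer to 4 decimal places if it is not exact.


Total processing time = 4 + 17 + 8 + 18 + 12 + 11 + 2 = 72
Number of machines = 2
Ideal balanced load = 72 / 2 = 36.0

36.0


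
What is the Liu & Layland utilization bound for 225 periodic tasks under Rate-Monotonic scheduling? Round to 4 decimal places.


Compute 2^(1/225) = 1.0030854042
Subtract 1: 1.0030854042 - 1 = 0.0030854042
Multiply by n: 225 * 0.0030854042 = 0.6942159450
Round to 4 dp: 0.6942

0.6942


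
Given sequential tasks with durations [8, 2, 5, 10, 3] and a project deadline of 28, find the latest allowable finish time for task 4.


LF(activity 4) = deadline - sum of successor durations
Successors: activities 5 through 5 with durations [3]
Sum of successor durations = 3
LF = 28 - 3 = 25

25


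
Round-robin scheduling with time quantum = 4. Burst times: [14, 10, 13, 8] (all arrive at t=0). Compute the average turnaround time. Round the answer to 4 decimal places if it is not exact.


Time quantum = 4
Execution trace:
  J1 runs 4 units, time = 4
  J2 runs 4 units, time = 8
  J3 runs 4 units, time = 12
  J4 runs 4 units, time = 16
  J1 runs 4 units, time = 20
  J2 runs 4 units, time = 24
  J3 runs 4 units, time = 28
  J4 runs 4 units, time = 32
  J1 runs 4 units, time = 36
  J2 runs 2 units, time = 38
  J3 runs 4 units, time = 42
  J1 runs 2 units, time = 44
  J3 runs 1 units, time = 45
Finish times: [44, 38, 45, 32]
Average turnaround = 159/4 = 39.75

39.75


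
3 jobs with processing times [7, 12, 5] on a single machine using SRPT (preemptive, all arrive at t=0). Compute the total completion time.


Since all jobs arrive at t=0, SRPT equals SPT ordering.
SPT order: [5, 7, 12]
Completion times:
  Job 1: p=5, C=5
  Job 2: p=7, C=12
  Job 3: p=12, C=24
Total completion time = 5 + 12 + 24 = 41

41


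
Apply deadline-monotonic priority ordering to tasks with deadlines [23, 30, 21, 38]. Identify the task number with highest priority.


Sort tasks by relative deadline (ascending):
  Task 3: deadline = 21
  Task 1: deadline = 23
  Task 2: deadline = 30
  Task 4: deadline = 38
Priority order (highest first): [3, 1, 2, 4]
Highest priority task = 3

3


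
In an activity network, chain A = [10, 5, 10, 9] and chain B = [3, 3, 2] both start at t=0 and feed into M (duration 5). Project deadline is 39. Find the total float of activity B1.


Forward pass: ES(B1) = sum of predecessors on chain B = 0
EF = ES + duration = 0 + 3 = 3
Backward pass: LF(M) = deadline = 39; LS(M) = 39 - 5 = 34
LF(B1) = LS(M) - sum(successors on chain B) = 34 - 5 = 29
LS = LF - duration = 29 - 3 = 26
Total float = LS - ES = 26 - 0 = 26

26


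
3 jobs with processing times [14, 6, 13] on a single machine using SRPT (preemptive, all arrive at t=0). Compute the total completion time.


Since all jobs arrive at t=0, SRPT equals SPT ordering.
SPT order: [6, 13, 14]
Completion times:
  Job 1: p=6, C=6
  Job 2: p=13, C=19
  Job 3: p=14, C=33
Total completion time = 6 + 19 + 33 = 58

58


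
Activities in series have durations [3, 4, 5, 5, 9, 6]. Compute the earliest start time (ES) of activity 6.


Activity 6 starts after activities 1 through 5 complete.
Predecessor durations: [3, 4, 5, 5, 9]
ES = 3 + 4 + 5 + 5 + 9 = 26

26


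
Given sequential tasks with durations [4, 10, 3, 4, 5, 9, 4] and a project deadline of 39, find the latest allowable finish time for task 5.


LF(activity 5) = deadline - sum of successor durations
Successors: activities 6 through 7 with durations [9, 4]
Sum of successor durations = 13
LF = 39 - 13 = 26

26


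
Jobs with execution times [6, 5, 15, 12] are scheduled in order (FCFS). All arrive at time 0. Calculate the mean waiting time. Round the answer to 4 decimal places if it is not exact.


FCFS order (as given): [6, 5, 15, 12]
Waiting times:
  Job 1: wait = 0
  Job 2: wait = 6
  Job 3: wait = 11
  Job 4: wait = 26
Sum of waiting times = 43
Average waiting time = 43/4 = 10.75

10.75


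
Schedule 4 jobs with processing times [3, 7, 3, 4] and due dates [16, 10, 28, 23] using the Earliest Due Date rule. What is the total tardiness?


Sort by due date (EDD order): [(7, 10), (3, 16), (4, 23), (3, 28)]
Compute completion times and tardiness:
  Job 1: p=7, d=10, C=7, tardiness=max(0,7-10)=0
  Job 2: p=3, d=16, C=10, tardiness=max(0,10-16)=0
  Job 3: p=4, d=23, C=14, tardiness=max(0,14-23)=0
  Job 4: p=3, d=28, C=17, tardiness=max(0,17-28)=0
Total tardiness = 0

0


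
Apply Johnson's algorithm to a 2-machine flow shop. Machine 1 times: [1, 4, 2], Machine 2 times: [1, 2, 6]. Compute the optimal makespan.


Apply Johnson's rule:
  Group 1 (a <= b): [(1, 1, 1), (3, 2, 6)]
  Group 2 (a > b): [(2, 4, 2)]
Optimal job order: [1, 3, 2]
Schedule:
  Job 1: M1 done at 1, M2 done at 2
  Job 3: M1 done at 3, M2 done at 9
  Job 2: M1 done at 7, M2 done at 11
Makespan = 11

11


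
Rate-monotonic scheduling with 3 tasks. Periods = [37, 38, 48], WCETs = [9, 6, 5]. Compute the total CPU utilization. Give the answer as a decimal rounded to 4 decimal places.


Compute individual utilizations (exact fractions):
  Task 1: C/T = 9/37 (approx. 0.2432)
  Task 2: C/T = 6/38 = 3/19 (approx. 0.1579)
  Task 3: C/T = 5/48 (approx. 0.1042)
Total utilization U = 9/37 + 3/19 + 5/48 = 17051/33744
Rounded to 4 decimal places: U = 0.5053
RM (Liu & Layland) bound for 3 tasks = 0.779763; compare with U = 17051/33744 (approx. 0.505305)
U <= bound, so schedulable by RM sufficient condition.

0.5053


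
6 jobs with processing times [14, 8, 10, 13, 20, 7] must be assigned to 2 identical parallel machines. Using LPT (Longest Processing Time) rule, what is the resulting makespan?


Sort jobs in decreasing order (LPT): [20, 14, 13, 10, 8, 7]
Assign each job to the least loaded machine:
  Machine 1: jobs [20, 10, 7], load = 37
  Machine 2: jobs [14, 13, 8], load = 35
Makespan = max load = 37

37


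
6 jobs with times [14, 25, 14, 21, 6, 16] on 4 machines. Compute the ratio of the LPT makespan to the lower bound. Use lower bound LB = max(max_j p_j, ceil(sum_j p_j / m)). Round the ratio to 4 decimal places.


LPT order: [25, 21, 16, 14, 14, 6]
Machine loads after assignment: [25, 21, 22, 28]
LPT makespan = 28
Lower bound = max(max_job, ceil(total/4)) = max(25, 24) = 25
Ratio = 28 / 25 = 1.12

1.12


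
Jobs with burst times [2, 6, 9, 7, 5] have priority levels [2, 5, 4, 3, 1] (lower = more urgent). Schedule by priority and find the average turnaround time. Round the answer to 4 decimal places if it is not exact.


Sort by priority (ascending = highest first):
Order: [(1, 5), (2, 2), (3, 7), (4, 9), (5, 6)]
Completion times:
  Priority 1, burst=5, C=5
  Priority 2, burst=2, C=7
  Priority 3, burst=7, C=14
  Priority 4, burst=9, C=23
  Priority 5, burst=6, C=29
Average turnaround = 78/5 = 15.6

15.6


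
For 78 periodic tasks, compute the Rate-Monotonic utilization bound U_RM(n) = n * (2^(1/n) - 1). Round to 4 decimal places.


Compute 2^(1/78) = 1.0089261045
Subtract 1: 1.0089261045 - 1 = 0.0089261045
Multiply by n: 78 * 0.0089261045 = 0.6962361510
Round to 4 dp: 0.6962

0.6962


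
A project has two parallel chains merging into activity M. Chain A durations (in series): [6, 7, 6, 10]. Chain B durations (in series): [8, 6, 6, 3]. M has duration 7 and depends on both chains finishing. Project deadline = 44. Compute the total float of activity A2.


Forward pass: ES(A2) = sum of predecessors on chain A = 6
EF = ES + duration = 6 + 7 = 13
Backward pass: LF(M) = deadline = 44; LS(M) = 44 - 7 = 37
LF(A2) = LS(M) - sum(successors on chain A) = 37 - 16 = 21
LS = LF - duration = 21 - 7 = 14
Total float = LS - ES = 14 - 6 = 8

8


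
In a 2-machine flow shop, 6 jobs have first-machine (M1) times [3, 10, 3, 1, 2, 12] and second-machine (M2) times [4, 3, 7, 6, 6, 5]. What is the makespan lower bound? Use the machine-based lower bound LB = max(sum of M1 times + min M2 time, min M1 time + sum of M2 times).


LB1 = sum(M1 times) + min(M2 times) = 31 + 3 = 34
LB2 = min(M1 times) + sum(M2 times) = 1 + 31 = 32
Lower bound = max(LB1, LB2) = max(34, 32) = 34

34


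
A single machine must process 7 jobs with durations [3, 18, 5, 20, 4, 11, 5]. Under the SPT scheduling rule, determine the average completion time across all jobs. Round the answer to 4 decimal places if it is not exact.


Sort jobs by processing time (SPT order): [3, 4, 5, 5, 11, 18, 20]
Compute completion times sequentially:
  Job 1: processing = 3, completes at 3
  Job 2: processing = 4, completes at 7
  Job 3: processing = 5, completes at 12
  Job 4: processing = 5, completes at 17
  Job 5: processing = 11, completes at 28
  Job 6: processing = 18, completes at 46
  Job 7: processing = 20, completes at 66
Sum of completion times = 179
Average completion time = 179/7 = 25.5714

25.5714


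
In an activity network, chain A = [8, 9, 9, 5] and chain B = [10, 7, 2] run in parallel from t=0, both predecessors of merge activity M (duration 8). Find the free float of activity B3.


ES(B3) = sum of predecessors on chain B = 17
EF(B3) = ES + duration = 17 + 2 = 19
Successor of B3 is M. ES(M) = max(sum(A), sum(B)) = max(31, 19) = 31
Free float = ES(successor) - EF(current) = 31 - 19 = 12

12


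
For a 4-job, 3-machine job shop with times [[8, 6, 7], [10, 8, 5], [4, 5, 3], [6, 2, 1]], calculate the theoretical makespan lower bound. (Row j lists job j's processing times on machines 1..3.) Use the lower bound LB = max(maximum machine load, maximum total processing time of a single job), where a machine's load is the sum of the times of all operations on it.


Machine loads:
  Machine 1: 8 + 10 + 4 + 6 = 28
  Machine 2: 6 + 8 + 5 + 2 = 21
  Machine 3: 7 + 5 + 3 + 1 = 16
Max machine load = 28
Job totals:
  Job 1: 21
  Job 2: 23
  Job 3: 12
  Job 4: 9
Max job total = 23
Lower bound = max(28, 23) = 28

28


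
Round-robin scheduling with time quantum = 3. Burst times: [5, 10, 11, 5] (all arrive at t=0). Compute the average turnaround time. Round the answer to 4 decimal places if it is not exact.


Time quantum = 3
Execution trace:
  J1 runs 3 units, time = 3
  J2 runs 3 units, time = 6
  J3 runs 3 units, time = 9
  J4 runs 3 units, time = 12
  J1 runs 2 units, time = 14
  J2 runs 3 units, time = 17
  J3 runs 3 units, time = 20
  J4 runs 2 units, time = 22
  J2 runs 3 units, time = 25
  J3 runs 3 units, time = 28
  J2 runs 1 units, time = 29
  J3 runs 2 units, time = 31
Finish times: [14, 29, 31, 22]
Average turnaround = 96/4 = 24.0

24.0


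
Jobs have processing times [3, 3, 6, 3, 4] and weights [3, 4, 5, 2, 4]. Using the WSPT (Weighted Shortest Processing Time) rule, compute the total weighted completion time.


Compute p/w ratios and sort ascending (WSPT): [(3, 4), (3, 3), (4, 4), (6, 5), (3, 2)]
Compute weighted completion times:
  Job (p=3,w=4): C=3, w*C=4*3=12
  Job (p=3,w=3): C=6, w*C=3*6=18
  Job (p=4,w=4): C=10, w*C=4*10=40
  Job (p=6,w=5): C=16, w*C=5*16=80
  Job (p=3,w=2): C=19, w*C=2*19=38
Total weighted completion time = 188

188


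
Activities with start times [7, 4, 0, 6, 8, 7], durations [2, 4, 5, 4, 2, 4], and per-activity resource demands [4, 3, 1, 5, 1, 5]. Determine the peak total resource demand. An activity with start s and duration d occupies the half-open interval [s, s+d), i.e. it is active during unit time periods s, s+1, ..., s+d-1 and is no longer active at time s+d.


Each activity i is active on [start_i, start_i + duration_i).
Compute total resource usage per time slot:
  t=0: active resources = [1], total = 1
  t=1: active resources = [1], total = 1
  t=2: active resources = [1], total = 1
  t=3: active resources = [1], total = 1
  t=4: active resources = [3, 1], total = 4
  t=5: active resources = [3], total = 3
  t=6: active resources = [3, 5], total = 8
  t=7: active resources = [4, 3, 5, 5], total = 17
  t=8: active resources = [4, 5, 1, 5], total = 15
  t=9: active resources = [5, 1, 5], total = 11
  t=10: active resources = [5], total = 5
Peak resource demand = 17

17


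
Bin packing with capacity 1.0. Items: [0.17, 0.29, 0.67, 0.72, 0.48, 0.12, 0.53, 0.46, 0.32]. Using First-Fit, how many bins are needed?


Place items sequentially using First-Fit:
  Item 0.17 -> new Bin 1
  Item 0.29 -> Bin 1 (now 0.46)
  Item 0.67 -> new Bin 2
  Item 0.72 -> new Bin 3
  Item 0.48 -> Bin 1 (now 0.94)
  Item 0.12 -> Bin 2 (now 0.79)
  Item 0.53 -> new Bin 4
  Item 0.46 -> Bin 4 (now 0.99)
  Item 0.32 -> new Bin 5
Total bins used = 5

5


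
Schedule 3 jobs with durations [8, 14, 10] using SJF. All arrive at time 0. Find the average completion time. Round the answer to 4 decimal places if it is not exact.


SJF order (ascending): [8, 10, 14]
Completion times:
  Job 1: burst=8, C=8
  Job 2: burst=10, C=18
  Job 3: burst=14, C=32
Average completion = 58/3 = 19.3333

19.3333


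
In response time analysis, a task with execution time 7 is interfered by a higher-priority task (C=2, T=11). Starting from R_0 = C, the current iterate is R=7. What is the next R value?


R_next = C + ceil(R_prev / T_hp) * C_hp
ceil(7 / 11) = ceil(0.6364) = 1
Interference = 1 * 2 = 2
R_next = 7 + 2 = 9

9


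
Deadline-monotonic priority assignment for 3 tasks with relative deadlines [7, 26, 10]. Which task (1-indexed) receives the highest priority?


Sort tasks by relative deadline (ascending):
  Task 1: deadline = 7
  Task 3: deadline = 10
  Task 2: deadline = 26
Priority order (highest first): [1, 3, 2]
Highest priority task = 1

1


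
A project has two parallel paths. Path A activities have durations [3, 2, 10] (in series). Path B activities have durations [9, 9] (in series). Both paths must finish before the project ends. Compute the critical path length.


Path A total = 3 + 2 + 10 = 15
Path B total = 9 + 9 = 18
Critical path = longest path = max(15, 18) = 18

18


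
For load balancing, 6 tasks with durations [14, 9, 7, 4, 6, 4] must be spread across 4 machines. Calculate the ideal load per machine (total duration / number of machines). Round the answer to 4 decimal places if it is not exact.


Total processing time = 14 + 9 + 7 + 4 + 6 + 4 = 44
Number of machines = 4
Ideal balanced load = 44 / 4 = 11.0

11.0


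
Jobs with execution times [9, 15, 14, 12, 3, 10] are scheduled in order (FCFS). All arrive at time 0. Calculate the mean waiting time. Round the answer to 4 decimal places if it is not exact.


FCFS order (as given): [9, 15, 14, 12, 3, 10]
Waiting times:
  Job 1: wait = 0
  Job 2: wait = 9
  Job 3: wait = 24
  Job 4: wait = 38
  Job 5: wait = 50
  Job 6: wait = 53
Sum of waiting times = 174
Average waiting time = 174/6 = 29.0

29.0


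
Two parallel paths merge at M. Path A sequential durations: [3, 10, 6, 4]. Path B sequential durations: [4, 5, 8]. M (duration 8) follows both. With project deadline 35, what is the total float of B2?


Forward pass: ES(B2) = sum of predecessors on chain B = 4
EF = ES + duration = 4 + 5 = 9
Backward pass: LF(M) = deadline = 35; LS(M) = 35 - 8 = 27
LF(B2) = LS(M) - sum(successors on chain B) = 27 - 8 = 19
LS = LF - duration = 19 - 5 = 14
Total float = LS - ES = 14 - 4 = 10

10


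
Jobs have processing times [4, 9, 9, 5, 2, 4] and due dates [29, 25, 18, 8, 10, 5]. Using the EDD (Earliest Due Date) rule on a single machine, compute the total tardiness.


Sort by due date (EDD order): [(4, 5), (5, 8), (2, 10), (9, 18), (9, 25), (4, 29)]
Compute completion times and tardiness:
  Job 1: p=4, d=5, C=4, tardiness=max(0,4-5)=0
  Job 2: p=5, d=8, C=9, tardiness=max(0,9-8)=1
  Job 3: p=2, d=10, C=11, tardiness=max(0,11-10)=1
  Job 4: p=9, d=18, C=20, tardiness=max(0,20-18)=2
  Job 5: p=9, d=25, C=29, tardiness=max(0,29-25)=4
  Job 6: p=4, d=29, C=33, tardiness=max(0,33-29)=4
Total tardiness = 12

12


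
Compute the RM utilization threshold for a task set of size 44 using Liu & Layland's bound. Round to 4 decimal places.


Compute 2^(1/44) = 1.0158780831
Subtract 1: 1.0158780831 - 1 = 0.0158780831
Multiply by n: 44 * 0.0158780831 = 0.6986356564
Round to 4 dp: 0.6986

0.6986


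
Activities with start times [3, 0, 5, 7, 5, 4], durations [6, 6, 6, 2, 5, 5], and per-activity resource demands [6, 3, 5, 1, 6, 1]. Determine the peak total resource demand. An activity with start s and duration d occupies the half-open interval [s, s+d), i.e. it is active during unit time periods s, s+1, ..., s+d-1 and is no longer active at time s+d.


Each activity i is active on [start_i, start_i + duration_i).
Compute total resource usage per time slot:
  t=0: active resources = [3], total = 3
  t=1: active resources = [3], total = 3
  t=2: active resources = [3], total = 3
  t=3: active resources = [6, 3], total = 9
  t=4: active resources = [6, 3, 1], total = 10
  t=5: active resources = [6, 3, 5, 6, 1], total = 21
  t=6: active resources = [6, 5, 6, 1], total = 18
  t=7: active resources = [6, 5, 1, 6, 1], total = 19
  t=8: active resources = [6, 5, 1, 6, 1], total = 19
  t=9: active resources = [5, 6], total = 11
  t=10: active resources = [5], total = 5
Peak resource demand = 21

21


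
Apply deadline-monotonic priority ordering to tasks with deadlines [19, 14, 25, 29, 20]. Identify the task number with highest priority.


Sort tasks by relative deadline (ascending):
  Task 2: deadline = 14
  Task 1: deadline = 19
  Task 5: deadline = 20
  Task 3: deadline = 25
  Task 4: deadline = 29
Priority order (highest first): [2, 1, 5, 3, 4]
Highest priority task = 2

2


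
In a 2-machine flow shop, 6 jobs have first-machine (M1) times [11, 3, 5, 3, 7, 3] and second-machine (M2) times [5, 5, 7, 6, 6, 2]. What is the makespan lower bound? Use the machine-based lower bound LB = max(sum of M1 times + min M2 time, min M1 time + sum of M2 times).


LB1 = sum(M1 times) + min(M2 times) = 32 + 2 = 34
LB2 = min(M1 times) + sum(M2 times) = 3 + 31 = 34
Lower bound = max(LB1, LB2) = max(34, 34) = 34

34


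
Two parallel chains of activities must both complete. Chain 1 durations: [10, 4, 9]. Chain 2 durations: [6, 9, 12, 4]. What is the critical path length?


Path A total = 10 + 4 + 9 = 23
Path B total = 6 + 9 + 12 + 4 = 31
Critical path = longest path = max(23, 31) = 31

31


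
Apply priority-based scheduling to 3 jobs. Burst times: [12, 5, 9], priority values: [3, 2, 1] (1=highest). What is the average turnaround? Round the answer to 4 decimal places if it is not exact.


Sort by priority (ascending = highest first):
Order: [(1, 9), (2, 5), (3, 12)]
Completion times:
  Priority 1, burst=9, C=9
  Priority 2, burst=5, C=14
  Priority 3, burst=12, C=26
Average turnaround = 49/3 = 16.3333

16.3333


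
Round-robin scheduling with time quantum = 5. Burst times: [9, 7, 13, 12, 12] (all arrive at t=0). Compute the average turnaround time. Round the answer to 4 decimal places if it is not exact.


Time quantum = 5
Execution trace:
  J1 runs 5 units, time = 5
  J2 runs 5 units, time = 10
  J3 runs 5 units, time = 15
  J4 runs 5 units, time = 20
  J5 runs 5 units, time = 25
  J1 runs 4 units, time = 29
  J2 runs 2 units, time = 31
  J3 runs 5 units, time = 36
  J4 runs 5 units, time = 41
  J5 runs 5 units, time = 46
  J3 runs 3 units, time = 49
  J4 runs 2 units, time = 51
  J5 runs 2 units, time = 53
Finish times: [29, 31, 49, 51, 53]
Average turnaround = 213/5 = 42.6

42.6


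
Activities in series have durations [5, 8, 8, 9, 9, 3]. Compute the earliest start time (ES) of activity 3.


Activity 3 starts after activities 1 through 2 complete.
Predecessor durations: [5, 8]
ES = 5 + 8 = 13

13


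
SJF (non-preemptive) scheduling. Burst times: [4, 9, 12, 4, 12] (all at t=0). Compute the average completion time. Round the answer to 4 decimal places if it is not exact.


SJF order (ascending): [4, 4, 9, 12, 12]
Completion times:
  Job 1: burst=4, C=4
  Job 2: burst=4, C=8
  Job 3: burst=9, C=17
  Job 4: burst=12, C=29
  Job 5: burst=12, C=41
Average completion = 99/5 = 19.8

19.8


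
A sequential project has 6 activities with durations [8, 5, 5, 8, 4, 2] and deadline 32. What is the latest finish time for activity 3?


LF(activity 3) = deadline - sum of successor durations
Successors: activities 4 through 6 with durations [8, 4, 2]
Sum of successor durations = 14
LF = 32 - 14 = 18

18


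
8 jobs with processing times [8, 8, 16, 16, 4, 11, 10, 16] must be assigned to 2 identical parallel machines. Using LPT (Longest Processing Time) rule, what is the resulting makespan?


Sort jobs in decreasing order (LPT): [16, 16, 16, 11, 10, 8, 8, 4]
Assign each job to the least loaded machine:
  Machine 1: jobs [16, 16, 8, 4], load = 44
  Machine 2: jobs [16, 11, 10, 8], load = 45
Makespan = max load = 45

45


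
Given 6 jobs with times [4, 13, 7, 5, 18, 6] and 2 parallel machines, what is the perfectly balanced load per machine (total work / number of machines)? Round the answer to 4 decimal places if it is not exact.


Total processing time = 4 + 13 + 7 + 5 + 18 + 6 = 53
Number of machines = 2
Ideal balanced load = 53 / 2 = 26.5

26.5


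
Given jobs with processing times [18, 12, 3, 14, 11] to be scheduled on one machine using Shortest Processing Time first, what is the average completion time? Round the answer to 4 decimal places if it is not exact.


Sort jobs by processing time (SPT order): [3, 11, 12, 14, 18]
Compute completion times sequentially:
  Job 1: processing = 3, completes at 3
  Job 2: processing = 11, completes at 14
  Job 3: processing = 12, completes at 26
  Job 4: processing = 14, completes at 40
  Job 5: processing = 18, completes at 58
Sum of completion times = 141
Average completion time = 141/5 = 28.2

28.2


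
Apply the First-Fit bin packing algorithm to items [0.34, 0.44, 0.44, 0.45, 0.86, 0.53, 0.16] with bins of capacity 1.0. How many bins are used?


Place items sequentially using First-Fit:
  Item 0.34 -> new Bin 1
  Item 0.44 -> Bin 1 (now 0.78)
  Item 0.44 -> new Bin 2
  Item 0.45 -> Bin 2 (now 0.89)
  Item 0.86 -> new Bin 3
  Item 0.53 -> new Bin 4
  Item 0.16 -> Bin 1 (now 0.94)
Total bins used = 4

4


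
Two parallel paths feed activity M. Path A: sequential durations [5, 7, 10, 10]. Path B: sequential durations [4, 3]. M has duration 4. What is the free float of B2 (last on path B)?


ES(B2) = sum of predecessors on chain B = 4
EF(B2) = ES + duration = 4 + 3 = 7
Successor of B2 is M. ES(M) = max(sum(A), sum(B)) = max(32, 7) = 32
Free float = ES(successor) - EF(current) = 32 - 7 = 25

25


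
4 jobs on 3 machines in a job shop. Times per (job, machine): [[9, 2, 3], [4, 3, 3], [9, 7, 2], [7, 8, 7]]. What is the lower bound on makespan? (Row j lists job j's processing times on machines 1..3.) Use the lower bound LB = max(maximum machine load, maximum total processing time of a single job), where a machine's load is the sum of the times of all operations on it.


Machine loads:
  Machine 1: 9 + 4 + 9 + 7 = 29
  Machine 2: 2 + 3 + 7 + 8 = 20
  Machine 3: 3 + 3 + 2 + 7 = 15
Max machine load = 29
Job totals:
  Job 1: 14
  Job 2: 10
  Job 3: 18
  Job 4: 22
Max job total = 22
Lower bound = max(29, 22) = 29

29


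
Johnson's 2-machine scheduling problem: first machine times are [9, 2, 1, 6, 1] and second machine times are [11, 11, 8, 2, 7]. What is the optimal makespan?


Apply Johnson's rule:
  Group 1 (a <= b): [(3, 1, 8), (5, 1, 7), (2, 2, 11), (1, 9, 11)]
  Group 2 (a > b): [(4, 6, 2)]
Optimal job order: [3, 5, 2, 1, 4]
Schedule:
  Job 3: M1 done at 1, M2 done at 9
  Job 5: M1 done at 2, M2 done at 16
  Job 2: M1 done at 4, M2 done at 27
  Job 1: M1 done at 13, M2 done at 38
  Job 4: M1 done at 19, M2 done at 40
Makespan = 40

40


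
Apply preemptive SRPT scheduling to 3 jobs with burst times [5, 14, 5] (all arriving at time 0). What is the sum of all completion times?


Since all jobs arrive at t=0, SRPT equals SPT ordering.
SPT order: [5, 5, 14]
Completion times:
  Job 1: p=5, C=5
  Job 2: p=5, C=10
  Job 3: p=14, C=24
Total completion time = 5 + 10 + 24 = 39

39


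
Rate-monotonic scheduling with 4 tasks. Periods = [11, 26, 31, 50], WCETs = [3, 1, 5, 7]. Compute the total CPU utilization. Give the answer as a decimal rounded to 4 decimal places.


Compute individual utilizations (exact fractions):
  Task 1: C/T = 3/11 (approx. 0.2727)
  Task 2: C/T = 1/26 (approx. 0.0385)
  Task 3: C/T = 5/31 (approx. 0.1613)
  Task 4: C/T = 7/50 (approx. 0.14)
Total utilization U = 3/11 + 1/26 + 5/31 + 7/50 = 67878/110825
Rounded to 4 decimal places: U = 0.6125
RM (Liu & Layland) bound for 4 tasks = 0.756828; compare with U = 67878/110825 (approx. 0.612479)
U <= bound, so schedulable by RM sufficient condition.

0.6125


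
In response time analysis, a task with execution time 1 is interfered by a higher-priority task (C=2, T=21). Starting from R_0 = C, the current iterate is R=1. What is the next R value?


R_next = C + ceil(R_prev / T_hp) * C_hp
ceil(1 / 21) = ceil(0.0476) = 1
Interference = 1 * 2 = 2
R_next = 1 + 2 = 3

3


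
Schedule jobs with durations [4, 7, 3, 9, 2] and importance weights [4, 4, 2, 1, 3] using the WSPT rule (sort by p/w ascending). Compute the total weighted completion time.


Compute p/w ratios and sort ascending (WSPT): [(2, 3), (4, 4), (3, 2), (7, 4), (9, 1)]
Compute weighted completion times:
  Job (p=2,w=3): C=2, w*C=3*2=6
  Job (p=4,w=4): C=6, w*C=4*6=24
  Job (p=3,w=2): C=9, w*C=2*9=18
  Job (p=7,w=4): C=16, w*C=4*16=64
  Job (p=9,w=1): C=25, w*C=1*25=25
Total weighted completion time = 137

137


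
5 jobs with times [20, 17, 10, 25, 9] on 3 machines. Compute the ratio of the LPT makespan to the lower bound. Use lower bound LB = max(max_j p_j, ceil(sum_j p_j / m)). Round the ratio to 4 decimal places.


LPT order: [25, 20, 17, 10, 9]
Machine loads after assignment: [25, 29, 27]
LPT makespan = 29
Lower bound = max(max_job, ceil(total/3)) = max(25, 27) = 27
Ratio = 29 / 27 = 1.0741

1.0741


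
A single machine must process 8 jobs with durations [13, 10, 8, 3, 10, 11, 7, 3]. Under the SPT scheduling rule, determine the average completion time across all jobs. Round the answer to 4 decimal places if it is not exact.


Sort jobs by processing time (SPT order): [3, 3, 7, 8, 10, 10, 11, 13]
Compute completion times sequentially:
  Job 1: processing = 3, completes at 3
  Job 2: processing = 3, completes at 6
  Job 3: processing = 7, completes at 13
  Job 4: processing = 8, completes at 21
  Job 5: processing = 10, completes at 31
  Job 6: processing = 10, completes at 41
  Job 7: processing = 11, completes at 52
  Job 8: processing = 13, completes at 65
Sum of completion times = 232
Average completion time = 232/8 = 29.0

29.0
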